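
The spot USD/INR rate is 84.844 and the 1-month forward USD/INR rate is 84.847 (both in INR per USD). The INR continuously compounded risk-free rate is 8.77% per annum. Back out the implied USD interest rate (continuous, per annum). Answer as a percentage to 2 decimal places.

F = S·e^((r_INR − r_USD)T) ⇒ r_USD = r_INR − ln(F/S)/T
ln(84.847/84.844) = 0.000035; /(1/12) = 0.000420
r_USD = 0.0877 − 0.000420 = 0.087280
r_USD = 8.73%

8.73%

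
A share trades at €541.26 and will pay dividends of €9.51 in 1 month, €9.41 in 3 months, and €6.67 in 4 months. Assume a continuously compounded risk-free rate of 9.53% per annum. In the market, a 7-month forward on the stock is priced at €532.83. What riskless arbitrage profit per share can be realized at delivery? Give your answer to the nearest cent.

PV(dividends) I = 9.51·e^(−0.0953·1/12) + 9.41·e^(−0.0953·3/12) + 6.67·e^(−0.0953·4/12) = 25.0847
Fair forward F* = (S − I)·e^(rT) = (541.26 − 25.0847)·e^0.055592 = 516.1753 × 1.057166 = 545.6830
Market €532.83 < fair 545.6830: forward underpriced → reverse cash-and-carry (short the stock, invest proceeds at r, pay the dividends, go long the forward).
Profit at T = |F_mkt − F*| = |532.83 − 545.6830| = €12.85 per share

€12.85 per share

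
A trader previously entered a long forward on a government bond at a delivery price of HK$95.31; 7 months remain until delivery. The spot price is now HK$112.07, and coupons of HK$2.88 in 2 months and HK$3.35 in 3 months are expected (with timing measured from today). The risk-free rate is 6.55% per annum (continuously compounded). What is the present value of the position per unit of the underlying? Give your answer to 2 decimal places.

HK$14.19

PV(remaining coupons) I = 2.88·e^(−0.0655·2/12) + 3.35·e^(−0.0655·3/12) = 6.1443
Current forward F = (S − I)·e^(rT) = (112.07 − 6.1443)·e^(0.0655·7/12) = 105.9257 × 1.038948 = 110.0513
Value (long) = (F − K)·e^(−rT) = (110.0513 − 95.31) × 0.962512 = 14.1887
Value = HK$14.19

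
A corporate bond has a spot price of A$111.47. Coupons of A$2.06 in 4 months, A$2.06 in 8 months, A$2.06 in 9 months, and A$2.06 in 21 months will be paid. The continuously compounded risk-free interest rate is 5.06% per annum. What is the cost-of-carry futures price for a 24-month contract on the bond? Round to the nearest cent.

A$114.62

PV(coupons) I = 2.06·e^(−0.0506·4/12) + 2.06·e^(−0.0506·8/12) + 2.06·e^(−0.0506·9/12) + 2.06·e^(−0.0506·21/12)
I = 2.0255 + 1.9917 + 1.9833 + 1.8854 = 7.8859
F = (S − I)·e^(rT) = (111.47 − 7.8859) · e^(0.0506·24/12)
= 103.5841 · e^0.101200 = 103.5841 × 1.106498 = A$114.62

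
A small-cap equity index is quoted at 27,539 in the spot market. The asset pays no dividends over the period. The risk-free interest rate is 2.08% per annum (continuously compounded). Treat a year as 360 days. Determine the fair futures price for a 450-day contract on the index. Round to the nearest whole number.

F = S·e^(rT) = 27539 · e^(0.0208 × 450/360)
= 27539 · e^0.026000 = 27539 × 1.026341
F = 28,264

28,264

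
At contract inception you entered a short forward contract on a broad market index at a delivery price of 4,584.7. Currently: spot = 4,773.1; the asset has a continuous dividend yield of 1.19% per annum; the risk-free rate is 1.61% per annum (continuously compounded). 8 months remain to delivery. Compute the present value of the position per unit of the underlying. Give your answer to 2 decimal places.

-199.63

Current fair forward for the remaining 8 months: F = S·e^((r − q)·T), (r − q) = 0.0161 − 0.0119 = 0.0042
F = 4773.1 · e^(0.0042 × 8/12) = 4773.1 × 1.00280392 = 4786.4834
Value of long forward = (F − K)·e^(−rT) = (4786.4834 − 4584.7) · e^(−0.0161·8/12)
= 201.7834 × 0.98932406 = 199.63
Short position value = −(long value) = -199.63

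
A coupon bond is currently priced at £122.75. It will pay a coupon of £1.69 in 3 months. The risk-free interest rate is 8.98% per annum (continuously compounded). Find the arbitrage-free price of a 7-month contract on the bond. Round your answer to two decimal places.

£127.61

PV(coupons) I = 1.69·e^(−0.0898·3/12)
I = 1.6525
F = (S − I)·e^(rT) = (122.75 − 1.6525) · e^(0.0898·7/12)
= 121.0975 · e^0.052383 = 121.0975 × 1.053779 = £127.61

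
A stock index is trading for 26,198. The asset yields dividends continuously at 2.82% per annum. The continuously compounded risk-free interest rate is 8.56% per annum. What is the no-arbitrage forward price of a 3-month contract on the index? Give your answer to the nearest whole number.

F = S·e^((r − q)T) = 26198 · e^((0.0856 − 0.0282) × 3/12)
= 26198 · e^0.014350 = 26198 × 1.014453
F = 26,577

26,577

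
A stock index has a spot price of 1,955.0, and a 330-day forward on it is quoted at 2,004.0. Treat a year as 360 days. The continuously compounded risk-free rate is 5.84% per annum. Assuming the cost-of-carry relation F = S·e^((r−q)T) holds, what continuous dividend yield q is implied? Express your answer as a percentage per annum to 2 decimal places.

From F = S·e^((r−q)T): (r − q) = ln(F/S)/T
ln(2004.0/1955.0) = ln(1.025064) = 0.024755
(r − q) = 0.024755 / (330/360) = 0.027005
q = r − ln(F/S)/T = 0.0584 − 0.027005 = 0.031395
q = 3.14%

3.14%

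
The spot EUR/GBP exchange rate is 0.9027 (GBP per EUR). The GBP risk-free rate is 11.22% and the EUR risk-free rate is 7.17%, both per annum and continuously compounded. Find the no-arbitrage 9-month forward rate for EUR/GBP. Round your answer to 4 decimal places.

0.9305

F = S·e^((r_GBP − r_EUR)T) = 0.9027 · e^((0.1122 − 0.0717) × 9/12)
= 0.9027 · e^0.030375 = 0.9027 × 1.030841
F = 0.9305 GBP per EUR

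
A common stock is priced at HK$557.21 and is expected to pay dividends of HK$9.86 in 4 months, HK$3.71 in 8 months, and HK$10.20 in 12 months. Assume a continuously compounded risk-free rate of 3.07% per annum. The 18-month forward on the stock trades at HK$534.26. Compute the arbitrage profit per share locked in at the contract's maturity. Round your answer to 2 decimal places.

HK$24.83 per share

PV(dividends) I = 9.86·e^(−0.0307·4/12) + 3.71·e^(−0.0307·8/12) + 10.20·e^(−0.0307·12/12) = 23.2861
Fair forward F* = (S − I)·e^(rT) = (557.21 − 23.2861)·e^0.046050 = 533.9239 × 1.047127 = 559.0861
Market HK$534.26 < fair 559.0861: forward underpriced → reverse cash-and-carry (short the stock, invest proceeds at r, pay the dividends, go long the forward).
Profit at T = |F_mkt − F*| = |534.26 − 559.0861| = HK$24.83 per share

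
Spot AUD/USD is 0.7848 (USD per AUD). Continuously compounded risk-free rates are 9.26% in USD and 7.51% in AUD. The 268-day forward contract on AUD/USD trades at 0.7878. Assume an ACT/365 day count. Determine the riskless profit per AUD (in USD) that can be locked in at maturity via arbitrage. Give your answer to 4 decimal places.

Fair forward: F* = S·e^(carry·T), with carry = (r_USD − r_AUD) = 0.0926 − 0.0751 = 0.0175
F* = 0.7848 · e^(0.0175 × 268/365) = 0.7848 · e^0.012849 = 0.7848 × 1.012932 = 0.7949
Market 0.7878 < fair 0.7949: forward underpriced → reverse cash-and-carry (short spot, go long the forward).
At maturity, profit = |F_mkt − F*| = |0.7878 − 0.7949| = 0.0071 per AUD (in USD)

0.0071 per AUD (in USD)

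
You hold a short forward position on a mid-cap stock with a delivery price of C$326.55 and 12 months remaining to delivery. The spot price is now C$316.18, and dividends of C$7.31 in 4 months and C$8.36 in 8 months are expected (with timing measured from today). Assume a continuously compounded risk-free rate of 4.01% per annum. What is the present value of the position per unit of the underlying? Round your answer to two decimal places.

PV(remaining dividends) I = 7.31·e^(−0.0401·4/12) + 8.36·e^(−0.0401·8/12) = 15.3524
Current forward F = (S − I)·e^(rT) = (316.18 − 15.3524)·e^(0.0401·12/12) = 300.8276 × 1.040915 = 313.1360
Value (long) = (F − K)·e^(−rT) = (313.1360 − 326.55) × 0.960693 = -12.8867
Short position value = −(long value) = C$12.89

C$12.89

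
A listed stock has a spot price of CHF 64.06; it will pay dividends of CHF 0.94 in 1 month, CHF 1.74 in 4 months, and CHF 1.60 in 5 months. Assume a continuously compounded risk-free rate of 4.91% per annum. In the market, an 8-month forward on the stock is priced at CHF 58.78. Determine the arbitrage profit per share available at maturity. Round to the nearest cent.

CHF 3.06 per share

PV(dividends) I = 0.94·e^(−0.0491·1/12) + 1.74·e^(−0.0491·4/12) + 1.60·e^(−0.0491·5/12) = 4.2155
Fair forward F* = (S − I)·e^(rT) = (64.06 − 4.2155)·e^0.032733 = 59.8445 × 1.033275 = 61.8358
Market CHF 58.78 < fair 61.8358: forward underpriced → reverse cash-and-carry (short the stock, invest proceeds at r, pay the dividends, go long the forward).
Profit at T = |F_mkt − F*| = |58.78 − 61.8358| = CHF 3.06 per share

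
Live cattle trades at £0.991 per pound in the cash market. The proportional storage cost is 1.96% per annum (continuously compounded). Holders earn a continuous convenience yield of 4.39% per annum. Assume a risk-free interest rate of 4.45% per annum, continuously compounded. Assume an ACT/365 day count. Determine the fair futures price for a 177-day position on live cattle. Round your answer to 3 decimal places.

£1.001 per pound

Net carry = r + u − y = 0.0445 + 0.0196 − 0.0439 = 0.0202
F = S·e^((r+u−y)T) = 0.991 · e^(0.0202 × 177/365) = 0.991 · e^0.009796
= 0.991 × 1.009844 = £1.001 per pound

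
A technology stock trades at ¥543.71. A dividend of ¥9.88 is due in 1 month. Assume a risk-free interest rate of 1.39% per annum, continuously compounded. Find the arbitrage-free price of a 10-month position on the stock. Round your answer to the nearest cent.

PV(dividends) I = 9.88·e^(−0.0139·1/12)
I = 9.8686
F = (S − I)·e^(rT) = (543.71 − 9.8686) · e^(0.0139·10/12)
= 533.8414 · e^0.011583 = 533.8414 × 1.011650 = ¥540.06

¥540.06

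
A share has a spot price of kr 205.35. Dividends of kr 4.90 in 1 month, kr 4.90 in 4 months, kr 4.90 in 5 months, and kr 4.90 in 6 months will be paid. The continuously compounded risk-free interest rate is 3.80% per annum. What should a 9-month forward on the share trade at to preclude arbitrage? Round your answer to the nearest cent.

kr 191.37

PV(dividends) I = 4.90·e^(−0.0380·1/12) + 4.90·e^(−0.0380·4/12) + 4.90·e^(−0.0380·5/12) + 4.90·e^(−0.0380·6/12)
I = 4.8845 + 4.8383 + 4.8230 + 4.8078 = 19.3536
F = (S − I)·e^(rT) = (205.35 − 19.3536) · e^(0.0380·9/12)
= 185.9964 · e^0.028500 = 185.9964 × 1.028910 = kr 191.37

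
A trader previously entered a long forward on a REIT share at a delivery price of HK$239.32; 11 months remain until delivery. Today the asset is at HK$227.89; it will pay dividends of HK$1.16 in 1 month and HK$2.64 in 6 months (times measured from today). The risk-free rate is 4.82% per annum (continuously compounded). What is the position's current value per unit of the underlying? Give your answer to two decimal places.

-HK$4.82

PV(remaining dividends) I = 1.16·e^(−0.0482·1/12) + 2.64·e^(−0.0482·6/12) = 3.7325
Current forward F = (S − I)·e^(rT) = (227.89 − 3.7325)·e^(0.0482·11/12) = 224.1575 × 1.045174 = 234.2836
Value (long) = (F − K)·e^(−rT) = (234.2836 − 239.32) × 0.956779 = -4.8187
Value = -HK$4.82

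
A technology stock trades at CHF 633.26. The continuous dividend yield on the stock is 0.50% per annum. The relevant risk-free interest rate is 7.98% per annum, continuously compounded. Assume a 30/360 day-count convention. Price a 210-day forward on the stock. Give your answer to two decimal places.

CHF 661.50

F = S·e^((r − q)T) = 633.26 · e^((0.0798 − 0.0050) × 210/360)
= 633.26 · e^0.043633 = 633.26 × 1.044599
F = CHF 661.50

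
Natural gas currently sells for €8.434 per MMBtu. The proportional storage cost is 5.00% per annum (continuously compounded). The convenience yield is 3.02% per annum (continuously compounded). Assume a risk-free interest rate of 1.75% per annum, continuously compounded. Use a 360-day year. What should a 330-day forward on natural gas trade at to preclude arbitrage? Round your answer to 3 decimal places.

€8.727 per MMBtu

Net carry = r + u − y = 0.0175 + 0.0500 − 0.0302 = 0.0373
F = S·e^((r+u−y)T) = 8.434 · e^(0.0373 × 330/360) = 8.434 · e^0.034192
= 8.434 × 1.034783 = €8.727 per MMBtu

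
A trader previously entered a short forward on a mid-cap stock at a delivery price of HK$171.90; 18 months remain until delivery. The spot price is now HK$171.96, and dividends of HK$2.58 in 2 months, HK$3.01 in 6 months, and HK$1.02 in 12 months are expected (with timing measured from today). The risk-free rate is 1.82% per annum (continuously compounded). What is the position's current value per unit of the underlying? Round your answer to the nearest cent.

HK$1.87

PV(remaining dividends) I = 2.58·e^(−0.0182·2/12) + 3.01·e^(−0.0182·6/12) + 1.02·e^(−0.0182·12/12) = 6.5565
Current forward F = (S − I)·e^(rT) = (171.96 − 6.5565)·e^(0.0182·18/12) = 165.4035 × 1.027676 = 169.9812
Value (long) = (F − K)·e^(−rT) = (169.9812 − 171.90) × 0.973069 = -1.8671
Short position value = −(long value) = HK$1.87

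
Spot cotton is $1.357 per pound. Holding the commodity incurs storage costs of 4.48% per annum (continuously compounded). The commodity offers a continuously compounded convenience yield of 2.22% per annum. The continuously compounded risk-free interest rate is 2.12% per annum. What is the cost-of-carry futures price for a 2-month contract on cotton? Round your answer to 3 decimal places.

Net carry = r + u − y = 0.0212 + 0.0448 − 0.0222 = 0.0438
F = S·e^((r+u−y)T) = 1.357 · e^(0.0438 × 2/12) = 1.357 · e^0.007300
= 1.357 × 1.007327 = $1.367 per pound

$1.367 per pound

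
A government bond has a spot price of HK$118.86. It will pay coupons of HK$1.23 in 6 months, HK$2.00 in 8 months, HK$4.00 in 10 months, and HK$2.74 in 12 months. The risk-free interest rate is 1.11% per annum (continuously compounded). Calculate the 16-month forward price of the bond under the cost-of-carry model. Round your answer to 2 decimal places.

HK$110.60

PV(coupons) I = 1.23·e^(−0.0111·6/12) + 2.00·e^(−0.0111·8/12) + 4.00·e^(−0.0111·10/12) + 2.74·e^(−0.0111·12/12)
I = 1.2232 + 1.9853 + 3.9632 + 2.7098 = 9.8815
F = (S − I)·e^(rT) = (118.86 − 9.8815) · e^(0.0111·16/12)
= 108.9785 · e^0.014800 = 108.9785 × 1.014910 = HK$110.60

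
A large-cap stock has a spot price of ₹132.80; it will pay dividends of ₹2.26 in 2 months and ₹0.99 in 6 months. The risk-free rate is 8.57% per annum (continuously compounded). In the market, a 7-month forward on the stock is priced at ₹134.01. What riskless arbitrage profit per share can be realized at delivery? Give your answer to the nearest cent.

PV(dividends) I = 2.26·e^(−0.0857·2/12) + 0.99·e^(−0.0857·6/12) = 3.1764
Fair forward F* = (S − I)·e^(rT) = (132.80 − 3.1764)·e^0.049992 = 129.6236 × 1.051263 = 136.2685
Market ₹134.01 < fair 136.2685: forward underpriced → reverse cash-and-carry (short the stock, invest proceeds at r, pay the dividends, go long the forward).
Profit at T = |F_mkt − F*| = |134.01 − 136.2685| = ₹2.26 per share

₹2.26 per share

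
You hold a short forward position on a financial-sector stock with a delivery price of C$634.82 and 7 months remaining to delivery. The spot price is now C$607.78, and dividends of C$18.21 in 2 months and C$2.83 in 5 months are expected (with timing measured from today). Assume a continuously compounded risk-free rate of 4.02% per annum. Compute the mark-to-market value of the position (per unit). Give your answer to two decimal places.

C$33.20

PV(remaining dividends) I = 18.21·e^(−0.0402·2/12) + 2.83·e^(−0.0402·5/12) = 20.8714
Current forward F = (S − I)·e^(rT) = (607.78 − 20.8714)·e^(0.0402·7/12) = 586.9086 × 1.023727 = 600.8342
Value (long) = (F − K)·e^(−rT) = (600.8342 − 634.82) × 0.976823 = -33.1981
Short position value = −(long value) = C$33.20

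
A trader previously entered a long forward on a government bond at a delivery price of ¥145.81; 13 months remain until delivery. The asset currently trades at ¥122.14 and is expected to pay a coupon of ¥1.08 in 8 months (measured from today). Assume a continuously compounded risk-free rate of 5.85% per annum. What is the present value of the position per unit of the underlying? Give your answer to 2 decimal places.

PV(remaining coupons) I = 1.08·e^(−0.0585·8/12) = 1.0387
Current forward F = (S − I)·e^(rT) = (122.14 − 1.0387)·e^(0.0585·13/12) = 121.1013 × 1.065426 = 129.0245
Value (long) = (F − K)·e^(−rT) = (129.0245 − 145.81) × 0.938591 = -15.7547
Value = -¥15.75

-¥15.75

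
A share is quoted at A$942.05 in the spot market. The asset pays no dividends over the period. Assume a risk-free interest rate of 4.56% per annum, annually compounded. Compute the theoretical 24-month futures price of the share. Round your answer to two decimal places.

F = S · (1+r)^T
= 942.05 × 1.093279
F = A$1,029.92

A$1,029.92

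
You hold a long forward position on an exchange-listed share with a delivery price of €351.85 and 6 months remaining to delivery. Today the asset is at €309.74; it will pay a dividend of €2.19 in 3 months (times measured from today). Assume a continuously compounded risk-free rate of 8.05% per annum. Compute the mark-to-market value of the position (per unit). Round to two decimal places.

PV(remaining dividends) I = 2.19·e^(−0.0805·3/12) = 2.1464
Current forward F = (S − I)·e^(rT) = (309.74 − 2.1464)·e^(0.0805·6/12) = 307.5936 × 1.041071 = 320.2268
Value (long) = (F − K)·e^(−rT) = (320.2268 − 351.85) × 0.960549 = -30.3756
Value = -€30.38

-€30.38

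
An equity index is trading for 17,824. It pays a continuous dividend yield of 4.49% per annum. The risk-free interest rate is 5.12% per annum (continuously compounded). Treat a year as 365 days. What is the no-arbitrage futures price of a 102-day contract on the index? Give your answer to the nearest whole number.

F = S·e^((r − q)T) = 17824 · e^((0.0512 − 0.0449) × 102/365)
= 17824 · e^0.001761 = 17824 × 1.001763
F = 17,855

17,855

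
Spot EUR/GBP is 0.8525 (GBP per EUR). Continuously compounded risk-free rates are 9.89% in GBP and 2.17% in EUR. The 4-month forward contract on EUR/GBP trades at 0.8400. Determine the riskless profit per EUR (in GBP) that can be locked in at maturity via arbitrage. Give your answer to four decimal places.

Fair forward: F* = S·e^(carry·T), with carry = (r_GBP − r_EUR) = 0.0989 − 0.0217 = 0.0772
F* = 0.8525 · e^(0.0772 × 4/12) = 0.8525 · e^0.025733 = 0.8525 × 1.026067 = 0.8747
Market 0.8400 < fair 0.8747: forward underpriced → reverse cash-and-carry (short spot, go long the forward).
At maturity, profit = |F_mkt − F*| = |0.8400 − 0.8747| = 0.0347 per EUR (in GBP)

0.0347 per EUR (in GBP)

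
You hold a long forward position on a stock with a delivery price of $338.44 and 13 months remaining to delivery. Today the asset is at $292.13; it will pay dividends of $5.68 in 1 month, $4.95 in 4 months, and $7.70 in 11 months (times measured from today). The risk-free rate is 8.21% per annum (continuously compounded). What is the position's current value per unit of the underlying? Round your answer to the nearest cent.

PV(remaining dividends) I = 5.68·e^(−0.0821·1/12) + 4.95·e^(−0.0821·4/12) + 7.70·e^(−0.0821·11/12) = 17.5994
Current forward F = (S − I)·e^(rT) = (292.13 − 17.5994)·e^(0.0821·13/12) = 274.5306 × 1.093017 = 300.0666
Value (long) = (F − K)·e^(−rT) = (300.0666 − 338.44) × 0.914899 = -35.1078
Value = -$35.11

-$35.11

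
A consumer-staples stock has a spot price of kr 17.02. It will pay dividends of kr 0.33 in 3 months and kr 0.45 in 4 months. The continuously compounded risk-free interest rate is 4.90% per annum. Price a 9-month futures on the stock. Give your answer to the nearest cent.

PV(dividends) I = 0.33·e^(−0.0490·3/12) + 0.45·e^(−0.0490·4/12)
I = 0.3260 + 0.4427 = 0.7687
F = (S − I)·e^(rT) = (17.02 − 0.7687) · e^(0.0490·9/12)
= 16.2513 · e^0.036750 = 16.2513 × 1.037434 = kr 16.86

kr 16.86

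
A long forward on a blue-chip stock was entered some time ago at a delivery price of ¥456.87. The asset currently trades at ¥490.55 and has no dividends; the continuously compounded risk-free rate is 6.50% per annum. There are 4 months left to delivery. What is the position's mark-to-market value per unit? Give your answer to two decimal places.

¥43.47

Current fair forward for the remaining 4 months: F = S·e^(r·T), r = 0.0650
F = 490.55 · e^(0.0650 × 4/12) = 490.55 × 1.021903 = 501.2945
Value of long forward = (F − K)·e^(−rT) = (501.2945 − 456.87) · e^(−0.0650·4/12)
= 44.4245 × 0.978566 = 43.47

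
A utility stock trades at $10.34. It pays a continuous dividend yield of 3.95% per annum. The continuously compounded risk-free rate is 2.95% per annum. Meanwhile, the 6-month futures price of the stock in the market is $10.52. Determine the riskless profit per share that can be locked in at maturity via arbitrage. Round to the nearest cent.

$0.23 per share

Fair futures: F* = S·e^(carry·T), with carry = (r − q) = 0.0295 − 0.0395 = -0.0100
F* = 10.34 · e^(-0.0100 × 6/12) = 10.34 · e^-0.005000 = 10.34 × 0.995012 = $10.2884
Market $10.52 > fair $10.2884: forward overpriced → cash-and-carry (buy spot, short the forward).
At maturity, profit = |F_mkt − F*| = |10.52 − 10.2884| = $0.23 per share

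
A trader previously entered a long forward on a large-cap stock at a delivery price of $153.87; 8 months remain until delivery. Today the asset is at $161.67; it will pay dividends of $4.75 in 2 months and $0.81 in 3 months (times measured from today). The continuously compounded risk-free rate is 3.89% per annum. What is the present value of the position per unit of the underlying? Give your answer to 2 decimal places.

PV(remaining dividends) I = 4.75·e^(−0.0389·2/12) + 0.81·e^(−0.0389·3/12) = 5.5215
Current forward F = (S − I)·e^(rT) = (161.67 − 5.5215)·e^(0.0389·8/12) = 156.1485 × 1.026273 = 160.2510
Value (long) = (F − K)·e^(−rT) = (160.2510 − 153.87) × 0.974400 = 6.2176
Value = $6.22

$6.22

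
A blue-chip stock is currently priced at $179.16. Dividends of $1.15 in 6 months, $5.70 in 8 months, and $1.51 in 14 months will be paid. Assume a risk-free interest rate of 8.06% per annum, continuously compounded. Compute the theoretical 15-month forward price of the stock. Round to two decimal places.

PV(dividends) I = 1.15·e^(−0.0806·6/12) + 5.70·e^(−0.0806·8/12) + 1.51·e^(−0.0806·14/12)
I = 1.1046 + 5.4018 + 1.3745 = 7.8809
F = (S − I)·e^(rT) = (179.16 − 7.8809) · e^(0.0806·15/12)
= 171.2791 · e^0.100750 = 171.2791 × 1.106000 = $189.43

$189.43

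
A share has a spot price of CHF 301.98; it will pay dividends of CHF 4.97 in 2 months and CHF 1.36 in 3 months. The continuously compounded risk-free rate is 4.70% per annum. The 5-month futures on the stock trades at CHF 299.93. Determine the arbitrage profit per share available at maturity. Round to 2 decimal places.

PV(dividends) I = 4.97·e^(−0.0470·2/12) + 1.36·e^(−0.0470·3/12) = 6.2753
Fair futures F* = (S − I)·e^(rT) = (301.98 − 6.2753)·e^0.019583 = 295.7047 × 1.019776 = 301.5526
Market CHF 299.93 < fair 301.5526: forward underpriced → reverse cash-and-carry (short the stock, invest proceeds at r, pay the dividends, go long the forward).
Profit at T = |F_mkt − F*| = |299.93 − 301.5526| = CHF 1.62 per share

CHF 1.62 per share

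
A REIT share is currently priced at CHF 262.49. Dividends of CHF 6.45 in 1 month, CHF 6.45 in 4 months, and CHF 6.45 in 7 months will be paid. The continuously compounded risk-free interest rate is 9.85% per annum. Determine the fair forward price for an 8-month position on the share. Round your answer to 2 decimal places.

PV(dividends) I = 6.45·e^(−0.0985·1/12) + 6.45·e^(−0.0985·4/12) + 6.45·e^(−0.0985·7/12)
I = 6.3973 + 6.2417 + 6.0898 = 18.7288
F = (S − I)·e^(rT) = (262.49 − 18.7288) · e^(0.0985·8/12)
= 243.7612 · e^0.065667 = 243.7612 × 1.067871 = CHF 260.31

CHF 260.31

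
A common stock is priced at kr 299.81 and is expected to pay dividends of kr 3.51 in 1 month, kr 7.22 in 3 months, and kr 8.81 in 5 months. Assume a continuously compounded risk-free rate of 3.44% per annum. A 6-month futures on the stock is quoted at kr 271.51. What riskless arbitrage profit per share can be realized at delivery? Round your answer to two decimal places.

PV(dividends) I = 3.51·e^(−0.0344·1/12) + 7.22·e^(−0.0344·3/12) + 8.81·e^(−0.0344·5/12) = 19.3428
Fair futures F* = (S − I)·e^(rT) = (299.81 − 19.3428)·e^0.017200 = 280.4672 × 1.017349 = 285.3330
Market kr 271.51 < fair 285.3330: forward underpriced → reverse cash-and-carry (short the stock, invest proceeds at r, pay the dividends, go long the forward).
Profit at T = |F_mkt − F*| = |271.51 − 285.3330| = kr 13.82 per share

kr 13.82 per share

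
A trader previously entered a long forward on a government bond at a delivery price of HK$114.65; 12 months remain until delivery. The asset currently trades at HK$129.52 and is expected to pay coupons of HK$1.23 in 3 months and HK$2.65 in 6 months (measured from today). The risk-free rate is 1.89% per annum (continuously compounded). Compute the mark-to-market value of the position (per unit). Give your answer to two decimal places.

PV(remaining coupons) I = 1.23·e^(−0.0189·3/12) + 2.65·e^(−0.0189·6/12) = 3.8493
Current forward F = (S − I)·e^(rT) = (129.52 − 3.8493)·e^(0.0189·12/12) = 125.6707 × 1.019080 = 128.0685
Value (long) = (F − K)·e^(−rT) = (128.0685 − 114.65) × 0.981277 = 13.1673
Value = HK$13.17

HK$13.17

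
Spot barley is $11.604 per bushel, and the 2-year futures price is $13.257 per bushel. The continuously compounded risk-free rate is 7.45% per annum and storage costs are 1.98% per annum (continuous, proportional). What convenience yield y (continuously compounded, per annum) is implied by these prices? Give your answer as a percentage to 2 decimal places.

2.77%

F = S·e^((r+u−y)T) ⇒ (r+u−y) = ln(F/S)/T
ln(13.257/11.604) = 0.133176; /T ⇒ 0.066588
y = r + u − ln(F/S)/T = 0.0745 + 0.0198 − 0.066588 = 0.027712
y = 2.77%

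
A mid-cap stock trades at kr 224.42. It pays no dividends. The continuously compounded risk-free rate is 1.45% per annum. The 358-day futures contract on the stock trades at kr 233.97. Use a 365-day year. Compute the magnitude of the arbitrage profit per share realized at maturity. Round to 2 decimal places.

Fair futures: F* = S·e^(carry·T), with carry = r = 0.0145
F* = 224.42 · e^(0.0145 × 358/365) = 224.42 · e^0.014222 = 224.42 × 1.014324 = kr 227.6346
Market kr 233.97 > fair kr 227.6346: forward overpriced → cash-and-carry (buy spot, short the forward).
At maturity, profit = |F_mkt − F*| = |233.97 − 227.6346| = kr 6.34 per share

kr 6.34 per share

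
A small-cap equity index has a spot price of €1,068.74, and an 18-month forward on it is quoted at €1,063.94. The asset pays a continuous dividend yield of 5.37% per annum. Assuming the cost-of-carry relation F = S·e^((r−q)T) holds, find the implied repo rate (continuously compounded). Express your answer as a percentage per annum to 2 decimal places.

5.07%

From F = S·e^((r−q)T): (r − q) = ln(F/S)/T
ln(1063.94/1068.74) = ln(0.995509) = -0.004501
(r − q) = -0.004501 / (18/12) = -0.003001
r = ln(F/S)/T + q = -0.003001 + 0.0537 = 0.050699
r = 5.07%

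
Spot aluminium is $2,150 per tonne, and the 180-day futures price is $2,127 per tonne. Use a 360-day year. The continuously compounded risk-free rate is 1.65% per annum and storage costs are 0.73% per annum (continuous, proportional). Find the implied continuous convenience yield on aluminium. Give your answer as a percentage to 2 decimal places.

4.53%

F = S·e^((r+u−y)T) ⇒ (r+u−y) = ln(F/S)/T
ln(2127/2150) = -0.010755; /T ⇒ -0.021510
y = r + u − ln(F/S)/T = 0.0165 + 0.0073 + 0.021510 = 0.045310
y = 4.53%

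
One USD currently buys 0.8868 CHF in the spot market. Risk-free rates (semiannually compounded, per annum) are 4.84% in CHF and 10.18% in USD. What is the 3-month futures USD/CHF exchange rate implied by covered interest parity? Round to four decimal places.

0.8755

By covered interest parity, F = S · (1+r_CHF/2)^(2T) / (1+r_USD/2)^(2T)
= 0.8868 × 1.012028 / 1.025134 = 0.8868 × 0.987215
F = 0.8755 CHF per USD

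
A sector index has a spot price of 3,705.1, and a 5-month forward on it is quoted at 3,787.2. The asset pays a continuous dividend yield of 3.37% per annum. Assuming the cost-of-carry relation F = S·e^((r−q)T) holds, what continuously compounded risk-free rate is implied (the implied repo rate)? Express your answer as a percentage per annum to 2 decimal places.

From F = S·e^((r−q)T): (r − q) = ln(F/S)/T
ln(3787.2/3705.1) = ln(1.022159) = 0.021917
(r − q) = 0.021917 / (5/12) = 0.052601
r = ln(F/S)/T + q = 0.052601 + 0.0337 = 0.086301
r = 8.63%

8.63%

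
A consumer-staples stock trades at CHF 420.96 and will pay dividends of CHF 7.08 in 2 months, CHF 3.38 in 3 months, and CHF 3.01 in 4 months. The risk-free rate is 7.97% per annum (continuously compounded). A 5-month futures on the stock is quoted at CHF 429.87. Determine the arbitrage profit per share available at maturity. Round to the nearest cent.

CHF 8.37 per share

PV(dividends) I = 7.08·e^(−0.0797·2/12) + 3.38·e^(−0.0797·3/12) + 3.01·e^(−0.0797·4/12) = 13.2310
Fair futures F* = (S − I)·e^(rT) = (420.96 − 13.2310)·e^0.033208 = 407.7290 × 1.033766 = 421.4964
Market CHF 429.87 > fair 421.4964: forward overpriced → cash-and-carry (borrow at r, buy the stock and collect the dividends, short the forward).
Profit at T = |F_mkt − F*| = |429.87 − 421.4964| = CHF 8.37 per share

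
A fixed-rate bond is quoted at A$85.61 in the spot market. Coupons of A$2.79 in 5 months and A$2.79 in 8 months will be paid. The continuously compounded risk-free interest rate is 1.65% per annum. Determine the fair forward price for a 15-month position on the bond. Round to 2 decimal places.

A$81.75

PV(coupons) I = 2.79·e^(−0.0165·5/12) + 2.79·e^(−0.0165·8/12)
I = 2.7709 + 2.7595 = 5.5304
F = (S − I)·e^(rT) = (85.61 − 5.5304) · e^(0.0165·15/12)
= 80.0796 · e^0.020625 = 80.0796 × 1.020839 = A$81.75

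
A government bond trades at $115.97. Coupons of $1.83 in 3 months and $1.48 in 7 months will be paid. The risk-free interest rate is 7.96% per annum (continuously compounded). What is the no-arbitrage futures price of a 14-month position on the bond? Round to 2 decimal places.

$123.74

PV(coupons) I = 1.83·e^(−0.0796·3/12) + 1.48·e^(−0.0796·7/12)
I = 1.7939 + 1.4128 = 3.2067
F = (S − I)·e^(rT) = (115.97 − 3.2067) · e^(0.0796·14/12)
= 112.7633 · e^0.092867 = 112.7633 × 1.097316 = $123.74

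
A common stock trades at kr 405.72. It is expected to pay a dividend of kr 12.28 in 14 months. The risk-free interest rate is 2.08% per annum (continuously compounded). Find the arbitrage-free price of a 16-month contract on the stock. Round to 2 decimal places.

PV(dividends) I = 12.28·e^(−0.0208·14/12)
I = 11.9856
F = (S − I)·e^(rT) = (405.72 − 11.9856) · e^(0.0208·16/12)
= 393.7344 · e^0.027733 = 393.7344 × 1.028121 = kr 404.81

kr 404.81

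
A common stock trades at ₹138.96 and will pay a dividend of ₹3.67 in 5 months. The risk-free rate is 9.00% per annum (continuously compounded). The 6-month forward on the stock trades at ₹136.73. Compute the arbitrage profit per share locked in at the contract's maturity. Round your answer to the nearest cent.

₹4.93 per share

PV(dividends) I = 3.67·e^(−0.0900·5/12) = 3.5349
Fair forward F* = (S − I)·e^(rT) = (138.96 − 3.5349)·e^0.045000 = 135.4251 × 1.046028 = 141.6584
Market ₹136.73 < fair 141.6584: forward underpriced → reverse cash-and-carry (short the stock, invest proceeds at r, pay the dividends, go long the forward).
Profit at T = |F_mkt − F*| = |136.73 − 141.6584| = ₹4.93 per share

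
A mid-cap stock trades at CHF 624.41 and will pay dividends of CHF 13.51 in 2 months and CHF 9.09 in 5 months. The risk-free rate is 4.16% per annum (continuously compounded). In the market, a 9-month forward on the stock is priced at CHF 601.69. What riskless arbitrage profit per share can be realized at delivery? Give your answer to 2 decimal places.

CHF 19.45 per share

PV(dividends) I = 13.51·e^(−0.0416·2/12) + 9.09·e^(−0.0416·5/12) = 22.3505
Fair forward F* = (S − I)·e^(rT) = (624.41 − 22.3505)·e^0.031200 = 602.0595 × 1.031692 = 621.1400
Market CHF 601.69 < fair 621.1400: forward underpriced → reverse cash-and-carry (short the stock, invest proceeds at r, pay the dividends, go long the forward).
Profit at T = |F_mkt − F*| = |601.69 − 621.1400| = CHF 19.45 per share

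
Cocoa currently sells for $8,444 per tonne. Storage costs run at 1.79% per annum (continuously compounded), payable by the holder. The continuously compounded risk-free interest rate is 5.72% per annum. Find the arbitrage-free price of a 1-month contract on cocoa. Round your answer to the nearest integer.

Net carry = r + u − y = 0.0572 + 0.0179 − 0.0000 = 0.0751
F = S·e^((r+u−y)T) = 8444 · e^(0.0751 × 1/12) = 8444 · e^0.006258
= 8444 × 1.006278 = $8,497 per tonne

$8,497 per tonne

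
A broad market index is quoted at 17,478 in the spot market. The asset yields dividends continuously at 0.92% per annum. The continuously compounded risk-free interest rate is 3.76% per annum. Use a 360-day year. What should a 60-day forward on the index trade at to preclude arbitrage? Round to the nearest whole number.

F = S·e^((r − q)T) = 17478 · e^((0.0376 − 0.0092) × 60/360)
= 17478 · e^0.004733 = 17478 × 1.004744
F = 17,561

17,561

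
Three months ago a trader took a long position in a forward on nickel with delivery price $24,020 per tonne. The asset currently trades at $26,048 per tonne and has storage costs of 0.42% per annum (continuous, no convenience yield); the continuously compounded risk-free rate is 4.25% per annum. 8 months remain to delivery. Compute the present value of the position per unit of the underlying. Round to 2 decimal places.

Current fair forward for the remaining 8 months: F = S·e^((r + u)·T), (r + u) = 0.0425 + 0.0042 = 0.0467
F = 26048 · e^(0.0467 × 8/12) = 26048 × 1.03162304 = 26871.7169
Value of long forward = (F − K)·e^(−rT) = (26871.7169 − 24020) · e^(−0.0425·8/12)
= 2851.7169 × 0.97206429 = 2772.05

$2772.05 per tonne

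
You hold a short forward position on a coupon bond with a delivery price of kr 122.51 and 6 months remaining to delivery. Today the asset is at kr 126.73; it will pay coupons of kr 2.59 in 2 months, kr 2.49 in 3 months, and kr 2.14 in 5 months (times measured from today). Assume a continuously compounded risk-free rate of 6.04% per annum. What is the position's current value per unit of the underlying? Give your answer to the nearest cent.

PV(remaining coupons) I = 2.59·e^(−0.0604·2/12) + 2.49·e^(−0.0604·3/12) + 2.14·e^(−0.0604·5/12) = 7.1036
Current forward F = (S − I)·e^(rT) = (126.73 − 7.1036)·e^(0.0604·6/12) = 119.6264 × 1.030661 = 123.2943
Value (long) = (F − K)·e^(−rT) = (123.2943 − 122.51) × 0.970251 = 0.7610
Short position value = −(long value) = -kr 0.76

-kr 0.76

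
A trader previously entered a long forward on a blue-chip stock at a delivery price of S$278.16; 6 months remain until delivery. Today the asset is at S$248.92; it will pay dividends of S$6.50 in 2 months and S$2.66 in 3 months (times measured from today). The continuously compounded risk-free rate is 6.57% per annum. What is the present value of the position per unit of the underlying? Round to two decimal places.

PV(remaining dividends) I = 6.50·e^(−0.0657·2/12) + 2.66·e^(−0.0657·3/12) = 9.0459
Current forward F = (S − I)·e^(rT) = (248.92 − 9.0459)·e^(0.0657·6/12) = 239.8741 × 1.033396 = 247.8849
Value (long) = (F − K)·e^(−rT) = (247.8849 − 278.16) × 0.967684 = -29.2967
Value = -S$29.30

-S$29.30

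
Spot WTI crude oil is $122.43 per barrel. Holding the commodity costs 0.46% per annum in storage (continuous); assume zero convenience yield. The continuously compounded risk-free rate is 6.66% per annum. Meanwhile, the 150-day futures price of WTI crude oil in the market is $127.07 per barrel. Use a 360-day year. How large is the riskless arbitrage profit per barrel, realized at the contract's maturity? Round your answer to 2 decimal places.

Fair futures: F* = S·e^(carry·T), with carry = (r + u) = 0.0666 + 0.0046 = 0.0712
F* = 122.43 · e^(0.0712 × 150/360) = 122.43 · e^0.029667 = 122.43 × 1.030111 = $126.1165
Market $127.07 > fair $126.1165: forward overpriced → cash-and-carry (buy spot, short the forward).
At maturity, profit = |F_mkt − F*| = |127.07 − 126.1165| = $0.95 per barrel

$0.95 per barrel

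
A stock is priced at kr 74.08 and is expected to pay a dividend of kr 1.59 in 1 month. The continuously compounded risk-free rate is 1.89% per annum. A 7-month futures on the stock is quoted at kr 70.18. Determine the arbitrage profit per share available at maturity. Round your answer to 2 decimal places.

kr 3.12 per share

PV(dividends) I = 1.59·e^(−0.0189·1/12) = 1.5875
Fair futures F* = (S − I)·e^(rT) = (74.08 − 1.5875)·e^0.011025 = 72.4925 × 1.011086 = 73.2962
Market kr 70.18 < fair 73.2962: forward underpriced → reverse cash-and-carry (short the stock, invest proceeds at r, pay the dividends, go long the forward).
Profit at T = |F_mkt − F*| = |70.18 − 73.2962| = kr 3.12 per share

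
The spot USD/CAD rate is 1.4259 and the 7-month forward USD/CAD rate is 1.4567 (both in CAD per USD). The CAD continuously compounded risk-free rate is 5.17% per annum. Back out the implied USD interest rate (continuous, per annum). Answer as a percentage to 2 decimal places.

F = S·e^((r_CAD − r_USD)T) ⇒ r_USD = r_CAD − ln(F/S)/T
ln(1.4567/1.4259) = 0.021370; /(7/12) = 0.036634
r_USD = 0.0517 − 0.036634 = 0.015066
r_USD = 1.51%

1.51%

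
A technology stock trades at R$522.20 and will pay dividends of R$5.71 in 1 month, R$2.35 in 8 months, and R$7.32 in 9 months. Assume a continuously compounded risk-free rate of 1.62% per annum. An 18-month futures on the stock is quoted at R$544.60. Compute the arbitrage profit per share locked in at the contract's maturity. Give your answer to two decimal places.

PV(dividends) I = 5.71·e^(−0.0162·1/12) + 2.35·e^(−0.0162·8/12) + 7.32·e^(−0.0162·9/12) = 15.2587
Fair futures F* = (S − I)·e^(rT) = (522.20 − 15.2587)·e^0.024300 = 506.9413 × 1.024598 = 519.4110
Market R$544.60 > fair 519.4110: forward overpriced → cash-and-carry (borrow at r, buy the stock and collect the dividends, short the forward).
Profit at T = |F_mkt − F*| = |544.60 − 519.4110| = R$25.19 per share

R$25.19 per share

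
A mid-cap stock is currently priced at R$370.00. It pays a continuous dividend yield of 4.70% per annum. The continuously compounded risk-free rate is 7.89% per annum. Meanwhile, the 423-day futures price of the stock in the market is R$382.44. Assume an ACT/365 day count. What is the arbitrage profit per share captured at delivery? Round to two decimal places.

R$1.49 per share

Fair futures: F* = S·e^(carry·T), with carry = (r − q) = 0.0789 − 0.0470 = 0.0319
F* = 370.00 · e^(0.0319 × 423/365) = 370.00 · e^0.036969 = 370.00 × 1.037661 = R$383.9346
Market R$382.44 < fair R$383.9346: forward underpriced → reverse cash-and-carry (short spot, go long the forward).
At maturity, profit = |F_mkt − F*| = |382.44 − 383.9346| = R$1.49 per share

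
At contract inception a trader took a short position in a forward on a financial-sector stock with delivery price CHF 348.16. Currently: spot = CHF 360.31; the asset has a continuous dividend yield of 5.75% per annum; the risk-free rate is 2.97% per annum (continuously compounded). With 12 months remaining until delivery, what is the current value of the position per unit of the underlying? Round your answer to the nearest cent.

-CHF 2.20

Current fair forward for the remaining 12 months: F = S·e^((r − q)·T), (r − q) = 0.0297 − 0.0575 = -0.0278
F = 360.31 · e^(-0.0278 × 12/12) = 360.31 × 0.972583 = 350.4314
Value of long forward = (F − K)·e^(−rT) = (350.4314 − 348.16) · e^(−0.0297·12/12)
= 2.2714 × 0.970737 = 2.20
Short position value = −(long value) = -CHF 2.20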